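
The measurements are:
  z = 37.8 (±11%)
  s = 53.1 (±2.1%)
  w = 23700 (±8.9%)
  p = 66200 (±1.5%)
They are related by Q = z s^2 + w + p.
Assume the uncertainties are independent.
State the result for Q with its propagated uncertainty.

Let h = z·s^2 = 1.07e+05. δh/h = √((1·δz/z)² + (2·δs/s)²) = √(0.0121 + 0.00176) = 0.118, so δh = 12500.
Q = h + w + p: δQ = √(δh² + δw² + δp²) = √(1.57e+08 + 4.45e+06 + 9.86e+05) = 12800
Q = 1.96e+05.

(1.96 ± 0.128) × 10^5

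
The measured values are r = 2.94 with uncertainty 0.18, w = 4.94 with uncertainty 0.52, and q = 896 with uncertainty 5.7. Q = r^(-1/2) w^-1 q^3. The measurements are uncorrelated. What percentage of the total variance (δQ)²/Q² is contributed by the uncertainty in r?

(δQ/Q)² = (−½·δr/r)² + (-1·δw/w)² + (3·δq/q)²
  r term: (-0.5×0.0612)² = 0.000937
  w term: (-1×0.105)² = 0.0111
  q term: (3×0.00636)² = 0.000364
Total = 0.0124. Share from r = 0.000937/0.0124 = 0.0757.

7.57%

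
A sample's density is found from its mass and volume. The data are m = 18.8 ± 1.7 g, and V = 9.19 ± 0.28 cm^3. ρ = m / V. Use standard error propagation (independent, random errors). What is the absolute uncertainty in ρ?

Each factor contributes (exponent × relative error)² to (δρ/ρ)²:
  (1·δm/m)² = (1×0.0904)² = 0.00818;  (-1·δV/V)² = (-1×0.0305)² = 0.000928
δρ/ρ = √(0.00911) = 0.0954
ρ = 2.05 g/cm^3, so δρ = 0.0954 × 2.05 = 0.195 g/cm^3.

0.195 g/cm^3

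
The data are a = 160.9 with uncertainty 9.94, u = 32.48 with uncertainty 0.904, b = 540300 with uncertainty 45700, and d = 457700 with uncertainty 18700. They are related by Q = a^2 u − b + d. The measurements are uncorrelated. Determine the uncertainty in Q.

1.17e+05

Let p = a^2·u = 840900. δp/p = √((2·δa/a)² + (1·δu/u)²) = √(0.0153 + 0.000775) = 0.127, so δp = 1.06e+05.
Q = p − b + d: δQ = √(δp² + δb² + δd²) = √(1.13e+10 + 2.09e+09 + 3.5e+08) = 1.17e+05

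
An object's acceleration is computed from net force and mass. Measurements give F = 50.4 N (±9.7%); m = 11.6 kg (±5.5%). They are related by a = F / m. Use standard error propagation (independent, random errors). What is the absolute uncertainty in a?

0.484 m/s^2

Products/powers → add relative errors in quadrature, weighted by exponent:
  (1·δF/F)² = (1×0.0970)² = 0.00941;  (-1·δm/m)² = (-1×0.0550)² = 0.00302
δa/a = √(0.0124) = 0.112
a = 4.34 m/s^2, so δa = 0.112 × 4.34 = 0.484 m/s^2.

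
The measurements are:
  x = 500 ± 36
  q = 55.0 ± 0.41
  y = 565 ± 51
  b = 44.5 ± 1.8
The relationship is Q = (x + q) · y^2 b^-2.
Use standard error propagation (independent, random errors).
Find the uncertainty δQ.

Let u = x + q = 555. δu = √(δx² + δq²) = √(1300 + 0.168) = 36.0, so δu/u = 0.0649.
Q is then a monomial in u, y, b:
δQ/Q = √((δu/u)² + (2·δy/y)² + (-2·δb/b)²) = √(0.00421 + 0.0326 + 0.00654) = 0.208
Q = 89500, so δQ = 0.208 × 89500 = 18600.

18600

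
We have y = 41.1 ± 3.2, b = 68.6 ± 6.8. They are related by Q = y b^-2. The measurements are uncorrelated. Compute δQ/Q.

Each factor contributes (exponent × relative error)² to (δQ/Q)²:
  (1·δy/y)² = (1×0.0779)² = 0.00606;  (-2·δb/b)² = (-2×0.0991)² = 0.0393
δQ/Q = √(0.0454) = 0.213

0.213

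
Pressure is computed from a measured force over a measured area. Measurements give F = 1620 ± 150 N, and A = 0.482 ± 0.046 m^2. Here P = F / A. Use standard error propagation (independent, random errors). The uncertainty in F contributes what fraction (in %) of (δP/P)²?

(δP/P)² = (1·δF/F)² + (-1·δA/A)²
  F term: (1×0.0926)² = 0.00857
  A term: (-1×0.0954)² = 0.00911
Total = 0.0177. Share from F = 0.00857/0.0177 = 0.485.

48.5%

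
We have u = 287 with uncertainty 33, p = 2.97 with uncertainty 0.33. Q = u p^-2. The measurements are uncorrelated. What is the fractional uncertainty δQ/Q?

Products/powers → add relative errors in quadrature, weighted by exponent:
  (1·δu/u)² = (1×0.115)² = 0.0132;  (-2·δp/p)² = (-2×0.111)² = 0.0494
δQ/Q = √(0.0626) = 0.250

0.250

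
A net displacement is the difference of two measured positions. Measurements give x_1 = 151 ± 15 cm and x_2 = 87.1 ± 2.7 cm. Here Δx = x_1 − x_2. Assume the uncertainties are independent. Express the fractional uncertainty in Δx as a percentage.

23.9%

For a sum/difference, combine absolute errors in quadrature:
  (δx_1)² = 225;  (δx_2)² = 7.29
δΔx = √(232) = 15.2 cm
Δx = 63.9 cm, so δΔx/Δx = 15.2/63.9 = 0.239.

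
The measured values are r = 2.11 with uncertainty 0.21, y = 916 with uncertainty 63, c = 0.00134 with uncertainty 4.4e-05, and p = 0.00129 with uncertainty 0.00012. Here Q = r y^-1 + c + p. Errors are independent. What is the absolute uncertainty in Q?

0.000307

Let w = r·y^-1 = 0.00230. δw/w = √((1·δr/r)² + (-1·δy/y)²) = √(0.00991 + 0.00473) = 0.121, so δw = 0.000279.
Q = w + c + p: δQ = √(δw² + δc² + δp²) = √(7.77e-08 + 1.94e-09 + 1.44e-08) = 0.000307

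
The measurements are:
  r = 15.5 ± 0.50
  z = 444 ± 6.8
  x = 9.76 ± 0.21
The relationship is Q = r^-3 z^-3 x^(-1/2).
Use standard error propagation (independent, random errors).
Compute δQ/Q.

Each factor contributes (exponent × relative error)² to (δQ/Q)²:
  (-3·δr/r)² = (-3×0.0323)² = 0.00937;  (-3·δz/z)² = (-3×0.0153)² = 0.00211;  (−½·δx/x)² = (-0.5×0.0215)² = 0.000116
δQ/Q = √(0.0116) = 0.108

0.108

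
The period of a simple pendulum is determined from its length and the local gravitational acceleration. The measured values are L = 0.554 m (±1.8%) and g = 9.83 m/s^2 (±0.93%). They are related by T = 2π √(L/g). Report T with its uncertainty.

1.49 ± 0.0151 s

Relative error in a monomial: (δT/T)² = Σ (nᵢ · δxᵢ/xᵢ)².
  (½·δL/L)² = (0.5×0.0180)² = 8.1e-05;  (−½·δg/g)² = (-0.5×0.00930)² = 2.16e-05
δT/T = √(0.000103) = 0.0101
T = 1.49 s, so δT = 0.0101 × 1.49 = 0.0151 s.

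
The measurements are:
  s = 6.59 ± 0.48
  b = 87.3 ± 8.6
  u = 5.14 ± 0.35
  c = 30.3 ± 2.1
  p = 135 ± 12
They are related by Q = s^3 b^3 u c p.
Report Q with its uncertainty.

Relative error in a monomial: (δQ/Q)² = Σ (nᵢ · δxᵢ/xᵢ)².
  (3·δs/s)² = (3×0.0728)² = 0.0477;  (3·δb/b)² = (3×0.0985)² = 0.0873;  (1·δu/u)² = (1×0.0681)² = 0.00464;  (1·δc/c)² = (1×0.0693)² = 0.00480;  (1·δp/p)² = (1×0.0889)² = 0.00790
δQ/Q = √(0.152) = 0.390
Q = 4e+12, so δQ = 0.390 × 4e+12 = 1.56e+12.

(4.00 ± 1.56) × 10^12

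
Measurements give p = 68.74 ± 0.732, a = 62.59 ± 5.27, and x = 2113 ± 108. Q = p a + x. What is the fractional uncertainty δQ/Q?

Let w = p·a = 4302. δw/w = √((1·δp/p)² + (1·δa/a)²) = √(0.000113 + 0.00709) = 0.0849, so δw = 365.
Q = w + x: δQ = √(δw² + δx²) = √(1.33e+05 + 11700) = 381
Q = 6415, so δQ/Q = 381/6415 = 0.0594.

0.0594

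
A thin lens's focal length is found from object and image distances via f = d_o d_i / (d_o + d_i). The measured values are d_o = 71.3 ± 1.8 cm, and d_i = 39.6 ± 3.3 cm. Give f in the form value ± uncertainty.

25.5 ± 1.38 cm

∂f/∂d_o = (d_i/(d_o+d_i))² = 0.128;  ∂f/∂d_i = (d_o/(d_o+d_i))² = 0.413
δf = √((∂f/∂d_o · δd_o)² + (∂f/∂d_i · δd_i)²) = √(0.0527 + 1.86) = 1.38 cm
f = 25.5 cm.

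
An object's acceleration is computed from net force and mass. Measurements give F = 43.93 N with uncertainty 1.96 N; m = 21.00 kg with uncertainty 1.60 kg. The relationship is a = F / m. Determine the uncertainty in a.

0.185 m/s^2

For a monomial a ∝ F, m^-1, fractional errors add in quadrature:
  (1·δF/F)² = (1×0.0446)² = 0.00199;  (-1·δm/m)² = (-1×0.0762)² = 0.00580
δa/a = √(0.00780) = 0.0883
a = 2.092 m/s^2, so δa = 0.0883 × 2.092 = 0.185 m/s^2.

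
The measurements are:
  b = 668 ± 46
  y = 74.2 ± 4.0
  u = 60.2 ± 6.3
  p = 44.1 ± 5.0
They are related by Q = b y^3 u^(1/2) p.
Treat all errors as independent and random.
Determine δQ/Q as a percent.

21.6%

Since Q is a product/quotient, work with relative uncertainties:
  (1·δb/b)² = (1×0.0689)² = 0.00474;  (3·δy/y)² = (3×0.0539)² = 0.0262;  (½·δu/u)² = (0.5×0.105)² = 0.00274;  (1·δp/p)² = (1×0.113)² = 0.0129
δQ/Q = √(0.0465) = 0.216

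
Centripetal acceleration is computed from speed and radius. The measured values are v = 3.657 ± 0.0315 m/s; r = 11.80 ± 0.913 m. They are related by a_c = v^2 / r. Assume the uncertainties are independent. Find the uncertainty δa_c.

Each factor contributes (exponent × relative error)² to (δa_c/a_c)²:
  (2·δv/v)² = (2×0.00861)² = 0.000297;  (-1·δr/r)² = (-1×0.0774)² = 0.00599
δa_c/a_c = √(0.00628) = 0.0793
a_c = 1.133 m/s^2, so δa_c = 0.0793 × 1.133 = 0.0898 m/s^2.

0.0898 m/s^2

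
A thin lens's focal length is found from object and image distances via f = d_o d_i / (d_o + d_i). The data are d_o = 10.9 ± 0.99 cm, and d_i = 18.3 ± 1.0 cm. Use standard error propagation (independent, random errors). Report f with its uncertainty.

∂f/∂d_o = (d_i/(d_o+d_i))² = 0.393;  ∂f/∂d_i = (d_o/(d_o+d_i))² = 0.139
δf = √((∂f/∂d_o · δd_o)² + (∂f/∂d_i · δd_i)²) = √(0.151 + 0.0194) = 0.413 cm
f = 6.83 cm.

6.83 ± 0.413 cm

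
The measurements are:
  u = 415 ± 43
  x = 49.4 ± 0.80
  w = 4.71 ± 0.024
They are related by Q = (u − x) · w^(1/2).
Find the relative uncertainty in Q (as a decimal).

0.118

Let h = u − x = 366. δh = √(δu² + δx²) = √(1850 + 0.640) = 43.0, so δh/h = 0.118.
Q is then a monomial in h, w:
δQ/Q = √((δh/h)² + (½·δw/w)²) = √(0.0138 + 6.49e-06) = 0.118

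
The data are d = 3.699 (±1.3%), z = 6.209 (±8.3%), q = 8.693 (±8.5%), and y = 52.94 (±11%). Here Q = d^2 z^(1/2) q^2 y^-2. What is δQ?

0.260

Since Q is a product/quotient, work with relative uncertainties:
  (2·δd/d)² = (2×0.0130)² = 0.000676;  (½·δz/z)² = (0.5×0.0830)² = 0.00172;  (2·δq/q)² = (2×0.0850)² = 0.0289;  (-2·δy/y)² = (-2×0.110)² = 0.0484
δQ/Q = √(0.0797) = 0.282
Q = 0.9193, so δQ = 0.282 × 0.9193 = 0.260.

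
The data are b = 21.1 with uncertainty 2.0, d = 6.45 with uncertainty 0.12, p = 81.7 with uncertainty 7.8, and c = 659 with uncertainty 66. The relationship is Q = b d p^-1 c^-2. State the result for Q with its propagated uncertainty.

Since Q is a product/quotient, work with relative uncertainties:
  (1·δb/b)² = (1×0.0948)² = 0.00898;  (1·δd/d)² = (1×0.0186)² = 0.000346;  (-1·δp/p)² = (-1×0.0955)² = 0.00911;  (-2·δc/c)² = (-2×0.100)² = 0.0401
δQ/Q = √(0.0586) = 0.242
Q = 3.84e-06, so δQ = 0.242 × 3.84e-06 = 9.28e-07.

(3.84 ± 0.928) × 10^-6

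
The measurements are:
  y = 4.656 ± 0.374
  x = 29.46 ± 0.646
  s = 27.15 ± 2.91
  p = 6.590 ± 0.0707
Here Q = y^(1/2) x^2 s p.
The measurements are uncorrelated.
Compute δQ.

41200

For a monomial Q ∝ y^(1/2), x^2, s, p, fractional errors add in quadrature:
  (½·δy/y)² = (0.5×0.0803)² = 0.00161;  (2·δx/x)² = (2×0.0219)² = 0.00192;  (1·δs/s)² = (1×0.107)² = 0.0115;  (1·δp/p)² = (1×0.0107)² = 0.000115
δQ/Q = √(0.0151) = 0.123
Q = 335100, so δQ = 0.123 × 335100 = 41200.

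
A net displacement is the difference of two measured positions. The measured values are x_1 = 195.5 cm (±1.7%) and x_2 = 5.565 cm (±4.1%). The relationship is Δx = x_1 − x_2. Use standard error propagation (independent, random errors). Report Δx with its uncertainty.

Δx is a linear combination, so absolute uncertainties add in quadrature:
  (δx_1)² = 11.0;  (δx_2)² = 0.0521
δΔx = √(11.1) = 3.33 cm
Δx = 189.9 cm.

189.9 ± 3.33 cm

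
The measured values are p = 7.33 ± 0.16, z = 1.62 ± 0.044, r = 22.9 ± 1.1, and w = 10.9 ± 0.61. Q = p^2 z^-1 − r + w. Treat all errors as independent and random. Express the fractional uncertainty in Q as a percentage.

10.0%

Let h = p^2·z^-1 = 33.2. δh/h = √((2·δp/p)² + (-1·δz/z)²) = √(0.00191 + 0.000738) = 0.0514, so δh = 1.71.
Q = h − r + w: δQ = √(δh² + δr² + δw²) = √(2.91 + 1.21 + 0.372) = 2.12
Q = 21.2, so δQ/Q = 2.12/21.2 = 0.100.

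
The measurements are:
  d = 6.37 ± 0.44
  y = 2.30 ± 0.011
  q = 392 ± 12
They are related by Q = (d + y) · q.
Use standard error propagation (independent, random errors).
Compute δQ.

Let u = d + y = 8.67. δu = √(δd² + δy²) = √(0.194 + 0.000121) = 0.440, so δu/u = 0.0508.
Q is then a monomial in u, q:
δQ/Q = √((δu/u)² + (1·δq/q)²) = √(0.00258 + 0.000937) = 0.0593
Q = 3400, so δQ = 0.0593 × 3400 = 201.

201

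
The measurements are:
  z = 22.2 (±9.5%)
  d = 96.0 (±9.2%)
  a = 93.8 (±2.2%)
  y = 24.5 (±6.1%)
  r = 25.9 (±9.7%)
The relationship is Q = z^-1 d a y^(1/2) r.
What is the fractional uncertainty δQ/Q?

0.168

Since Q is a product/quotient, work with relative uncertainties:
  (-1·δz/z)² = (-1×0.0950)² = 0.00903;  (1·δd/d)² = (1×0.0920)² = 0.00846;  (1·δa/a)² = (1×0.0220)² = 0.000484;  (½·δy/y)² = (0.5×0.0610)² = 0.000930;  (1·δr/r)² = (1×0.0970)² = 0.00941
δQ/Q = √(0.0283) = 0.168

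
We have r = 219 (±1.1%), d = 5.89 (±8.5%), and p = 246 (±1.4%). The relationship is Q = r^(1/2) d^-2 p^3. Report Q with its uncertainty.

(6.35 ± 1.11) × 10^6

Relative error in a monomial: (δQ/Q)² = Σ (nᵢ · δxᵢ/xᵢ)².
  (½·δr/r)² = (0.5×0.0110)² = 3.03e-05;  (-2·δd/d)² = (-2×0.0850)² = 0.0289;  (3·δp/p)² = (3×0.0140)² = 0.00176
δQ/Q = √(0.0307) = 0.175
Q = 6.35e+06, so δQ = 0.175 × 6.35e+06 = 1.11e+06.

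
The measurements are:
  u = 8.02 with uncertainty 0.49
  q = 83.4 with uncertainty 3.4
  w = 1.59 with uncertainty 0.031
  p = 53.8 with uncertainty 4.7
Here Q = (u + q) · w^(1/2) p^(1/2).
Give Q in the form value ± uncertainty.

846 ± 49.4

Let h = u + q = 91.4. δh = √(δu² + δq²) = √(0.240 + 11.6) = 3.44, so δh/h = 0.0376.
Q is then a monomial in h, w, p:
δQ/Q = √((δh/h)² + (½·δw/w)² + (½·δp/p)²) = √(0.00141 + 9.5e-05 + 0.00191) = 0.0584
Q = 846, so δQ = 0.0584 × 846 = 49.4.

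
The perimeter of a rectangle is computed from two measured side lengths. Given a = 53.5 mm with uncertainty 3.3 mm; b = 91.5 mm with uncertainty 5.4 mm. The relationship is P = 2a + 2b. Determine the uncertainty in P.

12.7 mm

Each term contributes (cᵢ δxᵢ)² to (δP)²:
  (2·δa)² = 43.6;  (2·δb)² = 117
δP = √(160) = 12.7 mm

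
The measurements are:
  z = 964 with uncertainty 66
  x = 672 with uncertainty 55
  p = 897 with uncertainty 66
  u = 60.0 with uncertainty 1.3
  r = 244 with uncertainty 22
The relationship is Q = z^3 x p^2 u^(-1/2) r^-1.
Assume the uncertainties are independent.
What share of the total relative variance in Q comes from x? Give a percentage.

8.50%

(δQ/Q)² = (3·δz/z)² + (1·δx/x)² + (2·δp/p)² + (−½·δu/u)² + (-1·δr/r)²
  z term: (3×0.0685)² = 0.0422
  x term: (1×0.0818)² = 0.00670
  p term: (2×0.0736)² = 0.0217
  u term: (-0.5×0.0217)² = 0.000117
  r term: (-1×0.0902)² = 0.00813
Total = 0.0788. Share from x = 0.00670/0.0788 = 0.0850.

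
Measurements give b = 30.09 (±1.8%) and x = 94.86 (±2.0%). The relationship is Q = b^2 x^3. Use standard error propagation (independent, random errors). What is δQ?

Since Q is a product/quotient, work with relative uncertainties:
  (2·δb/b)² = (2×0.0180)² = 0.00130;  (3·δx/x)² = (3×0.0200)² = 0.00360
δQ/Q = √(0.00490) = 0.0700
Q = 7.728e+08, so δQ = 0.0700 × 7.728e+08 = 5.41e+07.

5.41e+07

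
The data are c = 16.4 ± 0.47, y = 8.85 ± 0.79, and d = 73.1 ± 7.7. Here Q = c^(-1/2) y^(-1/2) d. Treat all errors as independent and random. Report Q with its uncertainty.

Each factor contributes (exponent × relative error)² to (δQ/Q)²:
  (−½·δc/c)² = (-0.5×0.0287)² = 0.000205;  (−½·δy/y)² = (-0.5×0.0893)² = 0.00199;  (1·δd/d)² = (1×0.105)² = 0.0111
δQ/Q = √(0.0133) = 0.115
Q = 6.07, so δQ = 0.115 × 6.07 = 0.700.

6.07 ± 0.700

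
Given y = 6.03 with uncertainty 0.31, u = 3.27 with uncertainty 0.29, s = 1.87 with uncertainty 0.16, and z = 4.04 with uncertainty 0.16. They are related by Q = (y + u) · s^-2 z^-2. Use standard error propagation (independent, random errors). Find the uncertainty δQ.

0.0316

Let w = y + u = 9.30. δw = √(δy² + δu²) = √(0.0961 + 0.0841) = 0.424, so δw/w = 0.0456.
Q is then a monomial in w, s, z:
δQ/Q = √((δw/w)² + (-2·δs/s)² + (-2·δz/z)²) = √(0.00208 + 0.0293 + 0.00627) = 0.194
Q = 0.163, so δQ = 0.194 × 0.163 = 0.0316.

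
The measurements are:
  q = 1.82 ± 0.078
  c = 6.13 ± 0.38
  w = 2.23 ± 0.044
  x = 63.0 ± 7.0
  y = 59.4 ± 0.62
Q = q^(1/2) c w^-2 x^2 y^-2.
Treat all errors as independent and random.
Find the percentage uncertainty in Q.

23.6%

Relative error in a monomial: (δQ/Q)² = Σ (nᵢ · δxᵢ/xᵢ)².
  (½·δq/q)² = (0.5×0.0429)² = 0.000459;  (1·δc/c)² = (1×0.0620)² = 0.00384;  (-2·δw/w)² = (-2×0.0197)² = 0.00156;  (2·δx/x)² = (2×0.111)² = 0.0494;  (-2·δy/y)² = (-2×0.0104)² = 0.000436
δQ/Q = √(0.0557) = 0.236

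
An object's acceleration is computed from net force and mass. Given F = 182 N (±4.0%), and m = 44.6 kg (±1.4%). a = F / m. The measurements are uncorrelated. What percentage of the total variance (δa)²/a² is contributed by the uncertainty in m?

10.9%

(δa/a)² = (1·δF/F)² + (-1·δm/m)²
  F term: (1×0.0400)² = 0.00160
  m term: (-1×0.0140)² = 0.000196
Total = 0.00180. Share from m = 0.000196/0.00180 = 0.109.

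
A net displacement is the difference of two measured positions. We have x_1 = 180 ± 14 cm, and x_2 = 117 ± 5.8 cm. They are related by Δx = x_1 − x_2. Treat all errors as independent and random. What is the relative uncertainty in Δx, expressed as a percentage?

For a sum/difference, combine absolute errors in quadrature:
  (δx_1)² = 196;  (δx_2)² = 33.6
δΔx = √(230) = 15.2 cm
Δx = 63.0 cm, so δΔx/Δx = 15.2/63.0 = 0.241.

24.1%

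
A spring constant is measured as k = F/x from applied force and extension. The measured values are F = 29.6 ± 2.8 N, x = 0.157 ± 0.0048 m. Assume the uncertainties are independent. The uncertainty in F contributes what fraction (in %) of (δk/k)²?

90.5%

(δk/k)² = (1·δF/F)² + (-1·δx/x)²
  F term: (1×0.0946)² = 0.00895
  x term: (-1×0.0306)² = 0.000935
Total = 0.00988. Share from F = 0.00895/0.00988 = 0.905.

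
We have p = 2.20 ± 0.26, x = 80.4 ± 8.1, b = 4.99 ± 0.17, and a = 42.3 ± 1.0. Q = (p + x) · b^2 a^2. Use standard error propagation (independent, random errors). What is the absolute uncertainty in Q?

Let u = p + x = 82.6. δu = √(δp² + δx²) = √(0.0676 + 65.6) = 8.10, so δu/u = 0.0981.
Q is then a monomial in u, b, a:
δQ/Q = √((δu/u)² + (2·δb/b)² + (2·δa/a)²) = √(0.00963 + 0.00464 + 0.00224) = 0.128
Q = 3.68e+06, so δQ = 0.128 × 3.68e+06 = 4.73e+05.

4.73e+05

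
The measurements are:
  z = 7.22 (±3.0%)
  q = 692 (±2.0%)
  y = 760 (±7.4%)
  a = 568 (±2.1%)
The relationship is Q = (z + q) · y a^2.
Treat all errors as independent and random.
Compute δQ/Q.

0.0874

Let u = z + q = 699. δu = √(δz² + δq²) = √(0.0469 + 192) = 13.8, so δu/u = 0.0198.
Q is then a monomial in u, y, a:
δQ/Q = √((δu/u)² + (1·δy/y)² + (2·δa/a)²) = √(0.000392 + 0.00548 + 0.00176) = 0.0874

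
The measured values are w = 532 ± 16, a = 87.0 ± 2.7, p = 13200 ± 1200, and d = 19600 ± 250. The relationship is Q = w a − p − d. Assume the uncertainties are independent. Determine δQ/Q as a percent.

Let h = w·a = 46300. δh/h = √((1·δw/w)² + (1·δa/a)²) = √(0.000905 + 0.000963) = 0.0432, so δh = 2000.
Q = h − p − d: δQ = √(δh² + δp² + δd²) = √(4e+06 + 1.44e+06 + 62500) = 2350
Q = 13500, so δQ/Q = 2350/13500 = 0.174.

17.4%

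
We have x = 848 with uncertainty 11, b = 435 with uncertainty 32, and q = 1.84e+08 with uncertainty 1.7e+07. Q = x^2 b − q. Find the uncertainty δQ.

2.97e+07

Let p = x^2·b = 3.13e+08. δp/p = √((2·δx/x)² + (1·δb/b)²) = √(0.000673 + 0.00541) = 0.0780, so δp = 2.44e+07.
Q = p − q: δQ = √(δp² + δq²) = √(5.95e+14 + 2.89e+14) = 2.97e+07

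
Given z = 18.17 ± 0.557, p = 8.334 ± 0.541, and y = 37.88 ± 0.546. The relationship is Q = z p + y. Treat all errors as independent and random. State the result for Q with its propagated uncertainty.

Let w = z·p = 151.4. δw/w = √((1·δz/z)² + (1·δp/p)²) = √(0.000940 + 0.00421) = 0.0718, so δw = 10.9.
Q = w + y: δQ = √(δw² + δy²) = √(118 + 0.298) = 10.9
Q = 189.3.

189.3 ± 10.9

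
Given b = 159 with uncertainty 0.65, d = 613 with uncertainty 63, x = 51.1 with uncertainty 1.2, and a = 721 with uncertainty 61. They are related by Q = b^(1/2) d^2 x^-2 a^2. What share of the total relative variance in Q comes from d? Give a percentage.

(δQ/Q)² = (½·δb/b)² + (2·δd/d)² + (-2·δx/x)² + (2·δa/a)²
  b term: (0.5×0.00409)² = 4.18e-06
  d term: (2×0.103)² = 0.0422
  x term: (-2×0.0235)² = 0.00221
  a term: (2×0.0846)² = 0.0286
Total = 0.0731. Share from d = 0.0422/0.0731 = 0.578.

57.8%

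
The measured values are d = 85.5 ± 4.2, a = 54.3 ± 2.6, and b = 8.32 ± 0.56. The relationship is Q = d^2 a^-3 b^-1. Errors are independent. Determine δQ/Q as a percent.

18.7%

Products/powers → add relative errors in quadrature, weighted by exponent:
  (2·δd/d)² = (2×0.0491)² = 0.00965;  (-3·δa/a)² = (-3×0.0479)² = 0.0206;  (-1·δb/b)² = (-1×0.0673)² = 0.00453
δQ/Q = √(0.0348) = 0.187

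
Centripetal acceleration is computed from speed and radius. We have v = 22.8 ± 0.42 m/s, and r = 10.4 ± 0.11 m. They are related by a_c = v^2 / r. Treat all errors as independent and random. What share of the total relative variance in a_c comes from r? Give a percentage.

7.61%

(δa_c/a_c)² = (2·δv/v)² + (-1·δr/r)²
  v term: (2×0.0184)² = 0.00136
  r term: (-1×0.0106)² = 0.000112
Total = 0.00147. Share from r = 0.000112/0.00147 = 0.0761.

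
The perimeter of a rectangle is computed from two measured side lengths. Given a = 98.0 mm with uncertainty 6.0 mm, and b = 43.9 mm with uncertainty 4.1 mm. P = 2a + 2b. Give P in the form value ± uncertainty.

Absolute uncertainties add in quadrature for a linear combination:
  (2·δa)² = 144;  (2·δb)² = 67.2
δP = √(211) = 14.5 mm
P = 284 mm.

284 ± 14.5 mm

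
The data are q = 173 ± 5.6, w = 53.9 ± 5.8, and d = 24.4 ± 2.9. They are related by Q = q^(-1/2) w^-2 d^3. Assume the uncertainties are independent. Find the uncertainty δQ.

0.158

Each factor contributes (exponent × relative error)² to (δQ/Q)²:
  (−½·δq/q)² = (-0.5×0.0324)² = 0.000262;  (-2·δw/w)² = (-2×0.108)² = 0.0463;  (3·δd/d)² = (3×0.119)² = 0.127
δQ/Q = √(0.174) = 0.417
Q = 0.380, so δQ = 0.417 × 0.380 = 0.158.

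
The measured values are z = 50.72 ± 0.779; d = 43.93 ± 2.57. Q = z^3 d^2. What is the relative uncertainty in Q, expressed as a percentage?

12.6%

Each factor contributes (exponent × relative error)² to (δQ/Q)²:
  (3·δz/z)² = (3×0.0154)² = 0.00212;  (2·δd/d)² = (2×0.0585)² = 0.0137
δQ/Q = √(0.0158) = 0.126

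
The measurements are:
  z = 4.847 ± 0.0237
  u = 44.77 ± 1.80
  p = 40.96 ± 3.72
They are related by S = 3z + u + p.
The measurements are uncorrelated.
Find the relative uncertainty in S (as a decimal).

Absolute uncertainties add in quadrature for a linear combination:
  (3·δz)² = 0.00506;  (δu)² = 3.24;  (δp)² = 13.8
δS = √(17.1) = 4.13
S = 100.3, so δS/S = 4.13/100.3 = 0.0412.

0.0412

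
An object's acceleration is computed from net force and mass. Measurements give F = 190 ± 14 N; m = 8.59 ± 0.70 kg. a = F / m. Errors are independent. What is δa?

2.43 m/s^2

Since a is a product/quotient, work with relative uncertainties:
  (1·δF/F)² = (1×0.0737)² = 0.00543;  (-1·δm/m)² = (-1×0.0815)² = 0.00664
δa/a = √(0.0121) = 0.110
a = 22.1 m/s^2, so δa = 0.110 × 22.1 = 2.43 m/s^2.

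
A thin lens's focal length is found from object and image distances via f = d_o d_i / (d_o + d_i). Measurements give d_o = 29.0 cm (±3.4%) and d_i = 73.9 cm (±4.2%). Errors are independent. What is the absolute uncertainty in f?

∂f/∂d_o = (d_i/(d_o+d_i))² = 0.516;  ∂f/∂d_i = (d_o/(d_o+d_i))² = 0.0794
δf = √((∂f/∂d_o · δd_o)² + (∂f/∂d_i · δd_i)²) = √(0.259 + 0.0608) = 0.565 cm

0.565 cm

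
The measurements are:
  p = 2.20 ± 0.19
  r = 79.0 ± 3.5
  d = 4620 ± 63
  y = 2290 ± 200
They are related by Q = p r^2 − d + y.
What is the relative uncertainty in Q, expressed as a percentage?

Let w = p·r^2 = 13700. δw/w = √((1·δp/p)² + (2·δr/r)²) = √(0.00746 + 0.00785) = 0.124, so δw = 1700.
Q = w − d + y: δQ = √(δw² + δd² + δy²) = √(2.89e+06 + 3970 + 40000) = 1710
Q = 11400, so δQ/Q = 1710/11400 = 0.150.

15.0%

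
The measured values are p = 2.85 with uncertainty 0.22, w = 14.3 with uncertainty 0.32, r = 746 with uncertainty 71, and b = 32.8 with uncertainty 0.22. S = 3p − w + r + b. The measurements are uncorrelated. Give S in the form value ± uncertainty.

For a sum/difference, combine absolute errors in quadrature:
  (3·δp)² = 0.436;  (δw)² = 0.102;  (δr)² = 5040;  (δb)² = 0.0484
δS = √(5040) = 71.0
S = 773.

773 ± 71.0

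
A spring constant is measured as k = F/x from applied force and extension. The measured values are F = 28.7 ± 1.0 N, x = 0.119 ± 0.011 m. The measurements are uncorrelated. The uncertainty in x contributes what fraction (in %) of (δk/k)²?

(δk/k)² = (1·δF/F)² + (-1·δx/x)²
  F term: (1×0.0348)² = 0.00121
  x term: (-1×0.0924)² = 0.00854
Total = 0.00976. Share from x = 0.00854/0.00976 = 0.876.

87.6%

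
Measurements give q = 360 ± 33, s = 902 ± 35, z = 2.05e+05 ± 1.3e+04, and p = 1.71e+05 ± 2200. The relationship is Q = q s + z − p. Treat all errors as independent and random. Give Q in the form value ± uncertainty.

(3.59 ± 0.349) × 10^5

Let w = q·s = 3.25e+05. δw/w = √((1·δq/q)² + (1·δs/s)²) = √(0.00840 + 0.00151) = 0.0995, so δw = 32300.
Q = w + z − p: δQ = √(δw² + δz² + δp²) = √(1.04e+09 + 1.69e+08 + 4.84e+06) = 34900
Q = 3.59e+05.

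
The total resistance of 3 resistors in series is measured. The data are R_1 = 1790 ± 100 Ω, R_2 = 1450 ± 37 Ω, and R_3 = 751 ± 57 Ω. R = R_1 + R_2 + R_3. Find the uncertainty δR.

Sums and differences: (δR)² = Σ (cᵢ δxᵢ)².
  (δR_1)² = 10000;  (δR_2)² = 1370;  (δR_3)² = 3250
δR = √(14600) = 121 Ω

121 Ω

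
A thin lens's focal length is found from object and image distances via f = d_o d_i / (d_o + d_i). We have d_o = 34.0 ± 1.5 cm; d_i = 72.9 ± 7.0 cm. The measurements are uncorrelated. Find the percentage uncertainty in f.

4.29%

∂f/∂d_o = (d_i/(d_o+d_i))² = 0.465;  ∂f/∂d_i = (d_o/(d_o+d_i))² = 0.101
δf = √((∂f/∂d_o · δd_o)² + (∂f/∂d_i · δd_i)²) = √(0.487 + 0.501) = 0.994 cm
f = 23.2 cm, so δf/f = 0.994/23.2 = 0.0429.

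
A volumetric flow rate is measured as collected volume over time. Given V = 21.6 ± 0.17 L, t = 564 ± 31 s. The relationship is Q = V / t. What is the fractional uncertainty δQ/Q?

Since Q is a product/quotient, work with relative uncertainties:
  (1·δV/V)² = (1×0.00787)² = 6.19e-05;  (-1·δt/t)² = (-1×0.0550)² = 0.00302
δQ/Q = √(0.00308) = 0.0555

0.0555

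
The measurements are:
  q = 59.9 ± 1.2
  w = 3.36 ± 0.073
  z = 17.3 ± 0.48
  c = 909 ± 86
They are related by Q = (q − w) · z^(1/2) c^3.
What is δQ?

Let u = q − w = 56.5. δu = √(δq² + δw²) = √(1.44 + 0.00533) = 1.20, so δu/u = 0.0213.
Q is then a monomial in u, z, c:
δQ/Q = √((δu/u)² + (½·δz/z)² + (3·δc/c)²) = √(0.000452 + 0.000192 + 0.0806) = 0.285
Q = 1.77e+11, so δQ = 0.285 × 1.77e+11 = 5.03e+10.

5.03e+10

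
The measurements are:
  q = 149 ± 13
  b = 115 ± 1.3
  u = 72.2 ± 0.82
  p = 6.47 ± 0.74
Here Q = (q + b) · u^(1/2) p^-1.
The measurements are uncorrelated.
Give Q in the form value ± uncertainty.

Let w = q + b = 264. δw = √(δq² + δb²) = √(169 + 1.69) = 13.1, so δw/w = 0.0495.
Q is then a monomial in w, u, p:
δQ/Q = √((δw/w)² + (½·δu/u)² + (-1·δp/p)²) = √(0.00245 + 3.22e-05 + 0.0131) = 0.125
Q = 347, so δQ = 0.125 × 347 = 43.3.

347 ± 43.3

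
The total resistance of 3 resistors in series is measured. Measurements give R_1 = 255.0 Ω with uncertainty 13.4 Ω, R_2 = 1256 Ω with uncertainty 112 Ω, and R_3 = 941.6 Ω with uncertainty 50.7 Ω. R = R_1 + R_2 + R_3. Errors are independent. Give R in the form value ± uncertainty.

2453 ± 124 Ω

Sums and differences: (δR)² = Σ (cᵢ δxᵢ)².
  (δR_1)² = 180;  (δR_2)² = 12500;  (δR_3)² = 2570
δR = √(15300) = 124 Ω
R = 2453 Ω.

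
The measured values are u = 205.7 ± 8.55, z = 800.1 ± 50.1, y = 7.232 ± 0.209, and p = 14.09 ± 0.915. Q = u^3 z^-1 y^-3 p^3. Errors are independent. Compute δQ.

20500

Since Q is a product/quotient, work with relative uncertainties:
  (3·δu/u)² = (3×0.0416)² = 0.0155;  (-1·δz/z)² = (-1×0.0626)² = 0.00392;  (-3·δy/y)² = (-3×0.0289)² = 0.00752;  (3·δp/p)² = (3×0.0649)² = 0.0380
δQ/Q = √(0.0649) = 0.255
Q = 80450, so δQ = 0.255 × 80450 = 20500.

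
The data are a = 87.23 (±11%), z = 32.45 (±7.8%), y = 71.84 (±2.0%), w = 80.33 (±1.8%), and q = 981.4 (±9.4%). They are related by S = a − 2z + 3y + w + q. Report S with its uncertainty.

1300 ± 93.0

Sums and differences: (δS)² = Σ (cᵢ δxᵢ)².
  (δa)² = 92.1;  (2·δz)² = 25.6;  (3·δy)² = 18.6;  (δw)² = 2.09;  (δq)² = 8510
δS = √(8650) = 93.0
S = 1300.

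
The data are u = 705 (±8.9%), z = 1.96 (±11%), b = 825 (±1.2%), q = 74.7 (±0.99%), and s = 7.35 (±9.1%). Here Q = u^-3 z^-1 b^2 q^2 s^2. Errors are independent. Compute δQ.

Products/powers → add relative errors in quadrature, weighted by exponent:
  (-3·δu/u)² = (-3×0.0890)² = 0.0713;  (-1·δz/z)² = (-1×0.110)² = 0.0121;  (2·δb/b)² = (2×0.0120)² = 0.000576;  (2·δq/q)² = (2×0.00990)² = 0.000392;  (2·δs/s)² = (2×0.0910)² = 0.0331
δQ/Q = √(0.117) = 0.343
Q = 299, so δQ = 0.343 × 299 = 102.

102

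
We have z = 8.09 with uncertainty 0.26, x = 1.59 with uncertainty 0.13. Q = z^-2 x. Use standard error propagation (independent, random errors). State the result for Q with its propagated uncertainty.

0.0243 ± 0.00253

Q is a product of powers, so relative uncertainties combine in quadrature:
  (-2·δz/z)² = (-2×0.0321)² = 0.00413;  (1·δx/x)² = (1×0.0818)² = 0.00668
δQ/Q = √(0.0108) = 0.104
Q = 0.0243, so δQ = 0.104 × 0.0243 = 0.00253.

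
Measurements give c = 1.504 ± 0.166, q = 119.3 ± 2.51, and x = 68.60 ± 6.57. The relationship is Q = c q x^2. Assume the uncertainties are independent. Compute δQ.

Products/powers → add relative errors in quadrature, weighted by exponent:
  (1·δc/c)² = (1×0.110)² = 0.0122;  (1·δq/q)² = (1×0.0210)² = 0.000443;  (2·δx/x)² = (2×0.0958)² = 0.0367
δQ/Q = √(0.0493) = 0.222
Q = 844400, so δQ = 0.222 × 844400 = 1.88e+05.

1.88e+05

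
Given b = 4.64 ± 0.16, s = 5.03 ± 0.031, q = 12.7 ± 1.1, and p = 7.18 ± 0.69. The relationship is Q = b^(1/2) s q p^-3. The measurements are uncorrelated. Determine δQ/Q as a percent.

Products/powers → add relative errors in quadrature, weighted by exponent:
  (½·δb/b)² = (0.5×0.0345)² = 0.000297;  (1·δs/s)² = (1×0.00616)² = 3.8e-05;  (1·δq/q)² = (1×0.0866)² = 0.00750;  (-3·δp/p)² = (-3×0.0961)² = 0.0831
δQ/Q = √(0.0910) = 0.302

30.2%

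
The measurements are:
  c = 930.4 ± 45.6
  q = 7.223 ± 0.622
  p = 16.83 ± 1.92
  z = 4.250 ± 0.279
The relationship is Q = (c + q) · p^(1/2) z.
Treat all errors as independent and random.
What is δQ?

1630

Let u = c + q = 937.6. δu = √(δc² + δq²) = √(2080 + 0.387) = 45.6, so δu/u = 0.0486.
Q is then a monomial in u, p, z:
δQ/Q = √((δu/u)² + (½·δp/p)² + (1·δz/z)²) = √(0.00237 + 0.00325 + 0.00431) = 0.0996
Q = 16350, so δQ = 0.0996 × 16350 = 1630.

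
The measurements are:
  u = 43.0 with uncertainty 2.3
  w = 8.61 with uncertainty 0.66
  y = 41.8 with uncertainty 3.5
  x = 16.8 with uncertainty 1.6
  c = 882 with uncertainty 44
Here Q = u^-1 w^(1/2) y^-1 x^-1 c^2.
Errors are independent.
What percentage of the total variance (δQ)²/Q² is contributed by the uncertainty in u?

9.42%

(δQ/Q)² = (-1·δu/u)² + (½·δw/w)² + (-1·δy/y)² + (-1·δx/x)² + (2·δc/c)²
  u term: (-1×0.0535)² = 0.00286
  w term: (0.5×0.0767)² = 0.00147
  y term: (-1×0.0837)² = 0.00701
  x term: (-1×0.0952)² = 0.00907
  c term: (2×0.0499)² = 0.00995
Total = 0.0304. Share from u = 0.00286/0.0304 = 0.0942.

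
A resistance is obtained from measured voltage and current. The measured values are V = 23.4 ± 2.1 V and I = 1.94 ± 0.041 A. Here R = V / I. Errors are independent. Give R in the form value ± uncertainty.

For a monomial R ∝ V, I^-1, fractional errors add in quadrature:
  (1·δV/V)² = (1×0.0897)² = 0.00805;  (-1·δI/I)² = (-1×0.0211)² = 0.000447
δR/R = √(0.00850) = 0.0922
R = 12.1 Ω, so δR = 0.0922 × 12.1 = 1.11 Ω.

12.1 ± 1.11 Ω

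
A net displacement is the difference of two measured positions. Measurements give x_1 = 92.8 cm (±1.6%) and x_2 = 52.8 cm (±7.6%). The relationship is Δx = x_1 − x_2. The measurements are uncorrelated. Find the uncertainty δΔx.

Absolute uncertainties add in quadrature for a linear combination:
  (δx_1)² = 2.20;  (δx_2)² = 16.1
δΔx = √(18.3) = 4.28 cm

4.28 cm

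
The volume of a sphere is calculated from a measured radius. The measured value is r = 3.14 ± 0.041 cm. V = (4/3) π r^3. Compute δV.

V is a product of powers, so relative uncertainties combine in quadrature:
  (3·δr/r)² = (3×0.0131)² = 0.00153
δV/V = √(0.00153) = 0.0392
V = 130 cm^3, so δV = 0.0392 × 130 = 5.08 cm^3.

5.08 cm^3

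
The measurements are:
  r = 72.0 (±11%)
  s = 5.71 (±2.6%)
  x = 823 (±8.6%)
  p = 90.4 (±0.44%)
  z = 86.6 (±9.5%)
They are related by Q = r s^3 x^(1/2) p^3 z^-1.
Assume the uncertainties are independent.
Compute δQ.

5.61e+08

Each factor contributes (exponent × relative error)² to (δQ/Q)²:
  (1·δr/r)² = (1×0.110)² = 0.0121;  (3·δs/s)² = (3×0.0260)² = 0.00608;  (½·δx/x)² = (0.5×0.0860)² = 0.00185;  (3·δp/p)² = (3×0.00440)² = 0.000174;  (-1·δz/z)² = (-1×0.0950)² = 0.00903
δQ/Q = √(0.0292) = 0.171
Q = 3.28e+09, so δQ = 0.171 × 3.28e+09 = 5.61e+08.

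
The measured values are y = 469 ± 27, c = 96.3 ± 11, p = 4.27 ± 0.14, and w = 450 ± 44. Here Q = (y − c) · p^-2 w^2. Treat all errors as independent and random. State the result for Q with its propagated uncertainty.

Let u = y − c = 373. δu = √(δy² + δc²) = √(729 + 121) = 29.2, so δu/u = 0.0782.
Q is then a monomial in u, p, w:
δQ/Q = √((δu/u)² + (-2·δp/p)² + (2·δw/w)²) = √(0.00612 + 0.00430 + 0.0382) = 0.221
Q = 4.14e+06, so δQ = 0.221 × 4.14e+06 = 9.13e+05.

(4.14 ± 0.913) × 10^6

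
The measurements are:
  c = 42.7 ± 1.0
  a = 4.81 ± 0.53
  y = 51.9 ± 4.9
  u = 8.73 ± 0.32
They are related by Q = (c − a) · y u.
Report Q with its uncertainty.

17200 ± 1810

Let w = c − a = 37.9. δw = √(δc² + δa²) = √(1.00 + 0.281) = 1.13, so δw/w = 0.0299.
Q is then a monomial in w, y, u:
δQ/Q = √((δw/w)² + (1·δy/y)² + (1·δu/u)²) = √(0.000892 + 0.00891 + 0.00134) = 0.106
Q = 17200, so δQ = 0.106 × 17200 = 1810.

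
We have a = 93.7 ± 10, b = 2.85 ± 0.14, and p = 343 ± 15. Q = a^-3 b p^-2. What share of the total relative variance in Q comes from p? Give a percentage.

(δQ/Q)² = (-3·δa/a)² + (1·δb/b)² + (-2·δp/p)²
  a term: (-3×0.107)² = 0.103
  b term: (1×0.0491)² = 0.00241
  p term: (-2×0.0437)² = 0.00765
Total = 0.113. Share from p = 0.00765/0.113 = 0.0680.

6.80%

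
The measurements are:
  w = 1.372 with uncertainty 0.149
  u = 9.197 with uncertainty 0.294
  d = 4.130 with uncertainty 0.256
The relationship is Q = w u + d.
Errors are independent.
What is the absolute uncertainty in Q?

1.45

Let p = w·u = 12.62. δp/p = √((1·δw/w)² + (1·δu/u)²) = √(0.0118 + 0.00102) = 0.113, so δp = 1.43.
Q = p + d: δQ = √(δp² + δd²) = √(2.04 + 0.0655) = 1.45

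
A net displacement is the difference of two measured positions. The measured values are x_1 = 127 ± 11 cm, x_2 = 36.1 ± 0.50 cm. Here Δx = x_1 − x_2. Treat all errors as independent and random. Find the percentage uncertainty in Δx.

Sums and differences: (δΔx)² = Σ (cᵢ δxᵢ)².
  (δx_1)² = 121;  (δx_2)² = 0.250
δΔx = √(121) = 11.0 cm
Δx = 90.9 cm, so δΔx/Δx = 11.0/90.9 = 0.121.

12.1%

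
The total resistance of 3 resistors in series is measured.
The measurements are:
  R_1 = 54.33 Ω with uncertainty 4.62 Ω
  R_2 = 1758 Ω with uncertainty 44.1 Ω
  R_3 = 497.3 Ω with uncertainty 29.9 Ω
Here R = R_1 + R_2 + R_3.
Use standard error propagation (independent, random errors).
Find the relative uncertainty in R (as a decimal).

R is a linear combination, so absolute uncertainties add in quadrature:
  (δR_1)² = 21.3;  (δR_2)² = 1940;  (δR_3)² = 894
δR = √(2860) = 53.5 Ω
R = 2310 Ω, so δR/R = 53.5/2310 = 0.0232.

0.0232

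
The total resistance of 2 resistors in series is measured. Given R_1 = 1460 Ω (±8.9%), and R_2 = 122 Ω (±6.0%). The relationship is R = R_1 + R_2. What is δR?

130 Ω

For a sum/difference, combine absolute errors in quadrature:
  (δR_1)² = 16900;  (δR_2)² = 53.6
δR = √(16900) = 130 Ω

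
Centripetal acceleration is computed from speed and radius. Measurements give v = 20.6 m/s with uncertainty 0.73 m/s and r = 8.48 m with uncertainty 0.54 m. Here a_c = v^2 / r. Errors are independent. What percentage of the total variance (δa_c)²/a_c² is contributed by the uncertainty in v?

55.3%

(δa_c/a_c)² = (2·δv/v)² + (-1·δr/r)²
  v term: (2×0.0354)² = 0.00502
  r term: (-1×0.0637)² = 0.00406
Total = 0.00908. Share from v = 0.00502/0.00908 = 0.553.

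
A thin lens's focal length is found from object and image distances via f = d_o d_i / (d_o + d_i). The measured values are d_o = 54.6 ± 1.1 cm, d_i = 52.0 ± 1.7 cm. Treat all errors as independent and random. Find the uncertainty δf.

∂f/∂d_o = (d_i/(d_o+d_i))² = 0.238;  ∂f/∂d_i = (d_o/(d_o+d_i))² = 0.262
δf = √((∂f/∂d_o · δd_o)² + (∂f/∂d_i · δd_i)²) = √(0.0685 + 0.199) = 0.517 cm

0.517 cm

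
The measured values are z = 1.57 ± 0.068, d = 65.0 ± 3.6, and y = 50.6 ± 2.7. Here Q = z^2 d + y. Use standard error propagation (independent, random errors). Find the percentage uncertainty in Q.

Let p = z^2·d = 160. δp/p = √((2·δz/z)² + (1·δd/d)²) = √(0.00750 + 0.00307) = 0.103, so δp = 16.5.
Q = p + y: δQ = √(δp² + δy²) = √(271 + 7.29) = 16.7
Q = 211, so δQ/Q = 16.7/211 = 0.0792.

7.92%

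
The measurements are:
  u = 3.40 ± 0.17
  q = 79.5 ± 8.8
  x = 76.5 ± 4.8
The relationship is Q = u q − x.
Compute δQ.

33.2

Let p = u·q = 270. δp/p = √((1·δu/u)² + (1·δq/q)²) = √(0.00250 + 0.0123) = 0.121, so δp = 32.8.
Q = p − x: δQ = √(δp² + δx²) = √(1080 + 23.0) = 33.2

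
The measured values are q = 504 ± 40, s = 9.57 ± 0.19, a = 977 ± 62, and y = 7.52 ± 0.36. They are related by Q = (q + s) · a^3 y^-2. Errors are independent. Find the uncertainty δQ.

1.92e+09

Let u = q + s = 514. δu = √(δq² + δs²) = √(1600 + 0.0361) = 40.0, so δu/u = 0.0779.
Q is then a monomial in u, a, y:
δQ/Q = √((δu/u)² + (3·δa/a)² + (-2·δy/y)²) = √(0.00607 + 0.0362 + 0.00917) = 0.227
Q = 8.47e+09, so δQ = 0.227 × 8.47e+09 = 1.92e+09.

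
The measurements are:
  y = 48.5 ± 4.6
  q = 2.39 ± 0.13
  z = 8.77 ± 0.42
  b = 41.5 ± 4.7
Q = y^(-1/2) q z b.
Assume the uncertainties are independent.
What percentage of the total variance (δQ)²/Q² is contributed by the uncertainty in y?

(δQ/Q)² = (−½·δy/y)² + (1·δq/q)² + (1·δz/z)² + (1·δb/b)²
  y term: (-0.5×0.0948)² = 0.00225
  q term: (1×0.0544)² = 0.00296
  z term: (1×0.0479)² = 0.00229
  b term: (1×0.113)² = 0.0128
Total = 0.0203. Share from y = 0.00225/0.0203 = 0.111.

11.1%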